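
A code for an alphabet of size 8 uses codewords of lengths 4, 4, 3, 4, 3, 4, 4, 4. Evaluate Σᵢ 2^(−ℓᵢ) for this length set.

With common denominator 2^4 = 16: Σ 2^(−ℓᵢ) = 1/16 + 1/16 + 2/16 + 1/16 + 2/16 + 1/16 + 1/16 + 1/16 = 10/16 = 0.625.

0.625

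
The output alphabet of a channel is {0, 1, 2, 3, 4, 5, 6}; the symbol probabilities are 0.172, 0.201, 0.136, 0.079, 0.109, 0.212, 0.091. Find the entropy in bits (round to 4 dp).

H = −Σ pᵢ log₂ pᵢ.
−0.172·log₂(0.172) = 0.4368
−0.201·log₂(0.201) = 0.4653
−0.136·log₂(0.136) = 0.3915
−0.079·log₂(0.079) = 0.2893
−0.109·log₂(0.109) = 0.3485
−0.212·log₂(0.212) = 0.4744
−0.091·log₂(0.091) = 0.3147
Sum ≈ 2.7205 → 2.7205 bits.

2.7205 bits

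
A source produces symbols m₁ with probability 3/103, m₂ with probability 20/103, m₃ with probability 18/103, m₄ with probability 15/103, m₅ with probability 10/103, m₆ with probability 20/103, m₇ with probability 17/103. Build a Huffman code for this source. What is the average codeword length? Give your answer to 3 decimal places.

2.738 bits/symbol

Repeatedly combine the two least-probable nodes; the expected code length is the sum of the merged weights.
merge 3/103 + 10/103 → 13/103
merge 13/103 + 15/103 → 28/103
merge 17/103 + 18/103 → 35/103
merge 20/103 + 20/103 → 40/103
merge 28/103 + 35/103 → 63/103
merge 40/103 + 63/103 → 1
L = 13/103 + 28/103 + 35/103 + 40/103 + 63/103 + 1 = 282/103 ≈ 2.738 bits/symbol.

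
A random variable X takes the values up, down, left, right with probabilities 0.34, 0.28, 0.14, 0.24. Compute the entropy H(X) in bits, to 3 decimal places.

1.935 bits

H = −Σ pᵢ log₂ pᵢ.
−0.34·log₂(0.34) = 0.5292
−0.28·log₂(0.28) = 0.5142
−0.14·log₂(0.14) = 0.3971
−0.24·log₂(0.24) = 0.4941
Sum ≈ 1.9346 → 1.935 bits.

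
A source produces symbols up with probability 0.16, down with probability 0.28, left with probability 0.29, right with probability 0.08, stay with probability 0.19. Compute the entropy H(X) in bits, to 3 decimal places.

2.202 bits

H = −Σ pᵢ log₂ pᵢ.
−0.16·log₂(0.16) = 0.4230
−0.28·log₂(0.28) = 0.5142
−0.29·log₂(0.29) = 0.5179
−0.08·log₂(0.08) = 0.2915
−0.19·log₂(0.19) = 0.4552
Sum ≈ 2.2019 → 2.202 bits.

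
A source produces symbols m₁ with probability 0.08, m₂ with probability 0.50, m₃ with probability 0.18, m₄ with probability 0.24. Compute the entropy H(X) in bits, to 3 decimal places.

1.731 bits

H = −Σ pᵢ log₂ pᵢ.
−0.08·log₂(0.08) = 0.2915
−0.50·log₂(0.50) = 0.5000
−0.18·log₂(0.18) = 0.4453
−0.24·log₂(0.24) = 0.4941
Sum ≈ 1.7310 → 1.731 bits.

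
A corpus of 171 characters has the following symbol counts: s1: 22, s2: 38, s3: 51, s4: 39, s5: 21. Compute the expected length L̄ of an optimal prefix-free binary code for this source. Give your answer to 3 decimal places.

Probabilities are the counts divided by 171.
Repeatedly combine the two least-probable nodes; the expected code length is the sum of the merged weights.
merge 7/57 + 22/171 → 43/171
merge 2/9 + 13/57 → 77/171
merge 43/171 + 17/57 → 94/171
merge 77/171 + 94/171 → 1
L = 43/171 + 77/171 + 94/171 + 1 = 385/171 ≈ 2.251 bits/symbol.

2.251 bits/symbol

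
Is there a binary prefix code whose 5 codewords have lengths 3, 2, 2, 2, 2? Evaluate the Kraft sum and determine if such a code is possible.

With common denominator 2^3 = 8: Σ 2^(−ℓᵢ) = 1/8 + 2/8 + 2/8 + 2/8 + 2/8 = 9/8 = 1.125.
Kraft's inequality requires Σ ≤ 1; here Σ = 1.125 > 1, so no such prefix code exists.

1.125; no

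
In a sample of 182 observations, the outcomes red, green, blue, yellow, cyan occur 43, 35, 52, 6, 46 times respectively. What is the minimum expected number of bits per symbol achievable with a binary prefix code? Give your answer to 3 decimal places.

2.225 bits/symbol

Probabilities are the counts divided by 182.
Repeatedly combine the two least-probable nodes; the expected code length is the sum of the merged weights.
merge 3/91 + 5/26 → 41/182
merge 41/182 + 43/182 → 6/13
merge 23/91 + 2/7 → 7/13
merge 6/13 + 7/13 → 1
L = 41/182 + 6/13 + 7/13 + 1 = 405/182 ≈ 2.225 bits/symbol.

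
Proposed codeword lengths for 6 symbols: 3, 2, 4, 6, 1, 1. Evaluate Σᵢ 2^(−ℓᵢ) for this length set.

1.453125

With common denominator 2^6 = 64: Σ 2^(−ℓᵢ) = 8/64 + 16/64 + 4/64 + 1/64 + 32/64 + 32/64 = 93/64 = 1.453125.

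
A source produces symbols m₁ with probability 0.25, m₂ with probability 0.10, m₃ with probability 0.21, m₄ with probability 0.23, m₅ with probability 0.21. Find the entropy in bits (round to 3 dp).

2.266 bits

H = −Σ pᵢ log₂ pᵢ.
−0.25·log₂(0.25) = 0.5000
−0.10·log₂(0.10) = 0.3322
−0.21·log₂(0.21) = 0.4728
−0.23·log₂(0.23) = 0.4877
−0.21·log₂(0.21) = 0.4728
Sum ≈ 2.2655 → 2.266 bits.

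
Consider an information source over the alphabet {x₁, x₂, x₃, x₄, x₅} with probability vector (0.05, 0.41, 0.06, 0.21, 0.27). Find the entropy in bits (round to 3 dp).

H = −Σ pᵢ log₂ pᵢ.
−0.05·log₂(0.05) = 0.2161
−0.41·log₂(0.41) = 0.5274
−0.06·log₂(0.06) = 0.2435
−0.21·log₂(0.21) = 0.4728
−0.27·log₂(0.27) = 0.5100
Sum ≈ 1.9699 → 1.970 bits.

1.970 bits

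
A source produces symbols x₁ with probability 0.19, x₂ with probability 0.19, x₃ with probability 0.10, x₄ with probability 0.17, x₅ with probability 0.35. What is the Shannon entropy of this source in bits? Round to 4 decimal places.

H = −Σ pᵢ log₂ pᵢ.
−0.19·log₂(0.19) = 0.4552
−0.19·log₂(0.19) = 0.4552
−0.10·log₂(0.10) = 0.3322
−0.17·log₂(0.17) = 0.4346
−0.35·log₂(0.35) = 0.5301
Sum ≈ 2.2073 → 2.2073 bits.

2.2073 bits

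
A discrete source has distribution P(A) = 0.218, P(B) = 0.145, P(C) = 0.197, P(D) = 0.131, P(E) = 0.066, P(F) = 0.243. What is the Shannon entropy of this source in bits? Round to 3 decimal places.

2.484 bits

H = −Σ pᵢ log₂ pᵢ.
−0.218·log₂(0.218) = 0.4791
−0.145·log₂(0.145) = 0.4040
−0.197·log₂(0.197) = 0.4617
−0.131·log₂(0.131) = 0.3841
−0.066·log₂(0.066) = 0.2588
−0.243·log₂(0.243) = 0.4960
Sum ≈ 2.4837 → 2.484 bits.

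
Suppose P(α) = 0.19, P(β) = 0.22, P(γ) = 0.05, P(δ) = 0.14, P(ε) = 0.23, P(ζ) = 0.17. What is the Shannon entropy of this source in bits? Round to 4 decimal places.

2.4713 bits

H = −Σ pᵢ log₂ pᵢ.
−0.19·log₂(0.19) = 0.4552
−0.22·log₂(0.22) = 0.4806
−0.05·log₂(0.05) = 0.2161
−0.14·log₂(0.14) = 0.3971
−0.23·log₂(0.23) = 0.4877
−0.17·log₂(0.17) = 0.4346
Sum ≈ 2.4713 → 2.4713 bits.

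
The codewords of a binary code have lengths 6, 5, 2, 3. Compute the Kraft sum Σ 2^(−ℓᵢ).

With common denominator 2^6 = 64: Σ 2^(−ℓᵢ) = 1/64 + 2/64 + 16/64 + 8/64 = 27/64 = 0.421875.

0.421875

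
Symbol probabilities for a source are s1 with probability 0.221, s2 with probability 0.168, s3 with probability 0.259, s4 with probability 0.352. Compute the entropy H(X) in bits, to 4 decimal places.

1.9487 bits

H = −Σ pᵢ log₂ pᵢ.
−0.221·log₂(0.221) = 0.4813
−0.168·log₂(0.168) = 0.4323
−0.259·log₂(0.259) = 0.5048
−0.352·log₂(0.352) = 0.5302
Sum ≈ 1.9487 → 1.9487 bits.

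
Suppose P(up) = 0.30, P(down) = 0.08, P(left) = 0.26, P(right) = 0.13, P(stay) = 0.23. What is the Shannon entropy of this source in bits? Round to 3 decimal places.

2.188 bits

H = −Σ pᵢ log₂ pᵢ.
−0.30·log₂(0.30) = 0.5211
−0.08·log₂(0.08) = 0.2915
−0.26·log₂(0.26) = 0.5053
−0.13·log₂(0.13) = 0.3826
−0.23·log₂(0.23) = 0.4877
Sum ≈ 2.1882 → 2.188 bits.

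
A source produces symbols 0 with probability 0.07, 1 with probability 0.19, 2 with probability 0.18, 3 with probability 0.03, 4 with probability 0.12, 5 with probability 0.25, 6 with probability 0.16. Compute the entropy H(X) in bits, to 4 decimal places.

H = −Σ pᵢ log₂ pᵢ.
−0.07·log₂(0.07) = 0.2686
−0.19·log₂(0.19) = 0.4552
−0.18·log₂(0.18) = 0.4453
−0.03·log₂(0.03) = 0.1518
−0.12·log₂(0.12) = 0.3671
−0.25·log₂(0.25) = 0.5000
−0.16·log₂(0.16) = 0.4230
Sum ≈ 2.6109 → 2.6109 bits.

2.6109 bits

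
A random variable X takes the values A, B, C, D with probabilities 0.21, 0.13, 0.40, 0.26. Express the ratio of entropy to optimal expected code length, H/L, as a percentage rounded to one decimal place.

Entropy H = −Σ p log₂ p ≈ 1.8895 bits.
Huffman merges: 13/100+21/100→17/50; 13/50+17/50→3/5; 2/5+3/5→1. L = 97/50 ≈ 1.9400.
Efficiency = H/L = 1.8895/1.9400 = 97.4%.

97.4%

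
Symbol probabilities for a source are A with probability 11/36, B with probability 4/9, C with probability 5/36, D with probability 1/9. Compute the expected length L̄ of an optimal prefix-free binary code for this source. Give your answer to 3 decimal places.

Repeatedly combine the two least-probable nodes; the expected code length is the sum of the merged weights.
merge 1/9 + 5/36 → 1/4
merge 1/4 + 11/36 → 5/9
merge 4/9 + 5/9 → 1
L = 1/4 + 5/9 + 1 = 65/36 ≈ 1.806 bits/symbol.

1.806 bits/symbol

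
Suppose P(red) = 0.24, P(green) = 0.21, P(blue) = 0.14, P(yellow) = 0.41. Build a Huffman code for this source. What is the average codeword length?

Repeatedly combine the two least-probable nodes; the expected code length is the sum of the merged weights.
merge 7/50 + 21/100 → 7/20
merge 6/25 + 7/20 → 59/100
merge 41/100 + 59/100 → 1
L = 7/20 + 59/100 + 1 = 97/50 = 1.94 bits/symbol.

1.94 bits/symbol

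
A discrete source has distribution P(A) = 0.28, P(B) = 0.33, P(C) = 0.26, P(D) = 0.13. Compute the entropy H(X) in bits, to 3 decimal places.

1.930 bits

H = −Σ pᵢ log₂ pᵢ.
−0.28·log₂(0.28) = 0.5142
−0.33·log₂(0.33) = 0.5278
−0.26·log₂(0.26) = 0.5053
−0.13·log₂(0.13) = 0.3826
Sum ≈ 1.9300 → 1.930 bits.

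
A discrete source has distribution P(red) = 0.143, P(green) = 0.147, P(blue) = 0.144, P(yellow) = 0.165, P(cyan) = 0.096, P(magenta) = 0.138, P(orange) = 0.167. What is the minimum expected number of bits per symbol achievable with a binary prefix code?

Repeatedly combine the two least-probable nodes; the expected code length is the sum of the merged weights.
merge 12/125 + 69/500 → 117/500
merge 143/1000 + 18/125 → 287/1000
merge 147/1000 + 33/200 → 39/125
merge 167/1000 + 117/500 → 401/1000
merge 287/1000 + 39/125 → 599/1000
merge 401/1000 + 599/1000 → 1
L = 117/500 + 287/1000 + 39/125 + 401/1000 + 599/1000 + 1 = 2833/1000 = 2.833 bits/symbol.

2.833 bits/symbol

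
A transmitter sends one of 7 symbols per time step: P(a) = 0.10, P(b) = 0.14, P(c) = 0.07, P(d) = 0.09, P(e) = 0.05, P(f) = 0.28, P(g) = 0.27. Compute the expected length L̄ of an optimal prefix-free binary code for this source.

2.57 bits/symbol

Repeatedly combine the two least-probable nodes; the expected code length is the sum of the merged weights.
merge 1/20 + 7/100 → 3/25
merge 9/100 + 1/10 → 19/100
merge 3/25 + 7/50 → 13/50
merge 19/100 + 13/50 → 9/20
merge 27/100 + 7/25 → 11/20
merge 9/20 + 11/20 → 1
L = 3/25 + 19/100 + 13/50 + 9/20 + 11/20 + 1 = 257/100 = 2.57 bits/symbol.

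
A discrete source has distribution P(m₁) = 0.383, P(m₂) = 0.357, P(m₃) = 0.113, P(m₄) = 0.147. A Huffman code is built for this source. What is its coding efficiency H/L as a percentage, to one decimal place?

97.1%

Entropy H = −Σ p log₂ p ≈ 1.8229 bits.
Huffman merges: 113/1000+147/1000→13/50; 13/50+357/1000→617/1000; 383/1000+617/1000→1. L = 1877/1000 ≈ 1.8770.
Efficiency = H/L = 1.8229/1.8770 = 97.1%.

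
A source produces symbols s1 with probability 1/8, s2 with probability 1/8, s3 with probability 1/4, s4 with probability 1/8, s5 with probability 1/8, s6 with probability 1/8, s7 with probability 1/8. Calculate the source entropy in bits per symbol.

Each probability is a power of 1/2, so log₂(1/p) is an integer.
H = Σ p·log₂(1/p) = 1/8·3 + 1/8·3 + 1/4·2 + 1/8·3 + 1/8·3 + 1/8·3 + 1/8·3 = 2.75 bits.

2.75 bits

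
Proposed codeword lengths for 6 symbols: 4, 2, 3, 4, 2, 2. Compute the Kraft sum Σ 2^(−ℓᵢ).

With common denominator 2^4 = 16: Σ 2^(−ℓᵢ) = 1/16 + 4/16 + 2/16 + 1/16 + 4/16 + 4/16 = 16/16 = 1.

1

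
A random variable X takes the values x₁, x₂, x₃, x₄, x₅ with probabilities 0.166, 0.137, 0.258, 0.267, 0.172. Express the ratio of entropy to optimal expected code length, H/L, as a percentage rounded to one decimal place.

Entropy H = −Σ p log₂ p ≈ 2.2727 bits.
Huffman merges: 137/1000+83/500→303/1000; 43/250+129/500→43/100; 267/1000+303/1000→57/100; 43/100+57/100→1. L = 2303/1000 ≈ 2.3030.
Efficiency = H/L = 2.2727/2.3030 = 98.7%.

98.7%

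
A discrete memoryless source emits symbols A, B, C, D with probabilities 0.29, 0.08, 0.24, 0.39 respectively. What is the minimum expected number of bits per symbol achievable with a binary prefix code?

Repeatedly combine the two least-probable nodes; the expected code length is the sum of the merged weights.
merge 2/25 + 6/25 → 8/25
merge 29/100 + 8/25 → 61/100
merge 39/100 + 61/100 → 1
L = 8/25 + 61/100 + 1 = 193/100 = 1.93 bits/symbol.

1.93 bits/symbol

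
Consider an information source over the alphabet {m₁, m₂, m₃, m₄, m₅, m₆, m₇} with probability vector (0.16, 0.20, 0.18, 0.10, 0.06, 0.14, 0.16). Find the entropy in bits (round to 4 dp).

2.7286 bits

H = −Σ pᵢ log₂ pᵢ.
−0.16·log₂(0.16) = 0.4230
−0.20·log₂(0.20) = 0.4644
−0.18·log₂(0.18) = 0.4453
−0.10·log₂(0.10) = 0.3322
−0.06·log₂(0.06) = 0.2435
−0.14·log₂(0.14) = 0.3971
−0.16·log₂(0.16) = 0.4230
Sum ≈ 2.7286 → 2.7286 bits.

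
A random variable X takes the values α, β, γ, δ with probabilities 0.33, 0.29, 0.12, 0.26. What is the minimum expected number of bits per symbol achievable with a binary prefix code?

Repeatedly combine the two least-probable nodes; the expected code length is the sum of the merged weights.
merge 3/25 + 13/50 → 19/50
merge 29/100 + 33/100 → 31/50
merge 19/50 + 31/50 → 1
L = 19/50 + 31/50 + 1 = 2 bits/symbol.

2 bits/symbol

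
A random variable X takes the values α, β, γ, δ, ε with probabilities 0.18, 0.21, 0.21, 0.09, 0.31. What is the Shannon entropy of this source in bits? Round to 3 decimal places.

2.227 bits

H = −Σ pᵢ log₂ pᵢ.
−0.18·log₂(0.18) = 0.4453
−0.21·log₂(0.21) = 0.4728
−0.21·log₂(0.21) = 0.4728
−0.09·log₂(0.09) = 0.3127
−0.31·log₂(0.31) = 0.5238
Sum ≈ 2.2274 → 2.227 bits.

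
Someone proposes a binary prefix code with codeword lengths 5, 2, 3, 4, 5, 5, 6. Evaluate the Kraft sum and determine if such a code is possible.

With common denominator 2^6 = 64: Σ 2^(−ℓᵢ) = 2/64 + 16/64 + 8/64 + 4/64 + 2/64 + 2/64 + 1/64 = 35/64 = 0.546875.
Kraft's inequality requires Σ ≤ 1; here Σ = 0.546875 ≤ 1, so such a prefix code exists.

0.546875; yes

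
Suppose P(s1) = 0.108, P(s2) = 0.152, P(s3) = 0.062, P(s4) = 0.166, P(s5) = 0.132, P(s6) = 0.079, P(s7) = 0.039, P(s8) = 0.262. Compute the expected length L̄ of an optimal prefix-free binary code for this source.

Repeatedly combine the two least-probable nodes; the expected code length is the sum of the merged weights.
merge 39/1000 + 31/500 → 101/1000
merge 79/1000 + 101/1000 → 9/50
merge 27/250 + 33/250 → 6/25
merge 19/125 + 83/500 → 159/500
merge 9/50 + 6/25 → 21/50
merge 131/500 + 159/500 → 29/50
merge 21/50 + 29/50 → 1
L = 101/1000 + 9/50 + 6/25 + 159/500 + 21/50 + 29/50 + 1 = 2839/1000 = 2.839 bits/symbol.

2.839 bits/symbol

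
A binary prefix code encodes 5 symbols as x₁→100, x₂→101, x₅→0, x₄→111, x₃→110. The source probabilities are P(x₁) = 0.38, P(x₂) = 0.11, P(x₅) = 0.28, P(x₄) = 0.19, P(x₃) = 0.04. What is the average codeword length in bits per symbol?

L̄ = Σ pᵢ·ℓᵢ = 0.38·3 + 0.11·3 + 0.28·1 + 0.19·3 + 0.04·3 = 2.44 bits/symbol.

2.44 bits/symbol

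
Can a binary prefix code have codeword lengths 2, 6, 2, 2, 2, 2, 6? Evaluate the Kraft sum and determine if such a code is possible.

With common denominator 2^6 = 64: Σ 2^(−ℓᵢ) = 16/64 + 1/64 + 16/64 + 16/64 + 16/64 + 16/64 + 1/64 = 82/64 = 1.28125.
Kraft's inequality requires Σ ≤ 1; here Σ = 1.28125 > 1, so no such prefix code exists.

1.28125; no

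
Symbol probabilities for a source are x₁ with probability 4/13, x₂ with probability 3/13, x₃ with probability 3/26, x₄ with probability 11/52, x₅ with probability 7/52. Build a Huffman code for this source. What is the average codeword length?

2.25 bits/symbol

Repeatedly combine the two least-probable nodes; the expected code length is the sum of the merged weights.
merge 3/26 + 7/52 → 1/4
merge 11/52 + 3/13 → 23/52
merge 1/4 + 4/13 → 29/52
merge 23/52 + 29/52 → 1
L = 1/4 + 23/52 + 29/52 + 1 = 9/4 = 2.25 bits/symbol.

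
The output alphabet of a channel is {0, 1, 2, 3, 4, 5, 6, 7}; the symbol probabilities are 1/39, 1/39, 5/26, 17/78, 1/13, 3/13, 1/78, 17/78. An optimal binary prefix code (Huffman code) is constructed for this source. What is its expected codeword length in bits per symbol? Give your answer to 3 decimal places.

2.577 bits/symbol

Repeatedly combine the two least-probable nodes; the expected code length is the sum of the merged weights.
merge 1/78 + 1/39 → 1/26
merge 1/39 + 1/26 → 5/78
merge 5/78 + 1/13 → 11/78
merge 11/78 + 5/26 → 1/3
merge 17/78 + 17/78 → 17/39
merge 3/13 + 1/3 → 22/39
merge 17/39 + 22/39 → 1
L = 1/26 + 5/78 + 11/78 + 1/3 + 17/39 + 22/39 + 1 = 67/26 ≈ 2.577 bits/symbol.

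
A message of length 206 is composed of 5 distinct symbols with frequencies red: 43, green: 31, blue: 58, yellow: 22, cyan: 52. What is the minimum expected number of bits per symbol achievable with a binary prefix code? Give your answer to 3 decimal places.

2.257 bits/symbol

Probabilities are the counts divided by 206.
Repeatedly combine the two least-probable nodes; the expected code length is the sum of the merged weights.
merge 11/103 + 31/206 → 53/206
merge 43/206 + 26/103 → 95/206
merge 53/206 + 29/103 → 111/206
merge 95/206 + 111/206 → 1
L = 53/206 + 95/206 + 111/206 + 1 = 465/206 ≈ 2.257 bits/symbol.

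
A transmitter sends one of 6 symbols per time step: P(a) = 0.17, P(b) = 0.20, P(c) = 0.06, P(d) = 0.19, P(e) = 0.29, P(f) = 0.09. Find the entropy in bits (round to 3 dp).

H = −Σ pᵢ log₂ pᵢ.
−0.17·log₂(0.17) = 0.4346
−0.20·log₂(0.20) = 0.4644
−0.06·log₂(0.06) = 0.2435
−0.19·log₂(0.19) = 0.4552
−0.29·log₂(0.29) = 0.5179
−0.09·log₂(0.09) = 0.3127
Sum ≈ 2.4283 → 2.428 bits.

2.428 bits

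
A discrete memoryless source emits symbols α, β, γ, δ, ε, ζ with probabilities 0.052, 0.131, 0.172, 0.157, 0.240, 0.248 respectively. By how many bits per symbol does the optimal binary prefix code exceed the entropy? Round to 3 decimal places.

Entropy H = −Σ p log₂ p ≈ 2.4551 bits.
Huffman merges: 13/250+131/1000→183/1000; 157/1000+43/250→329/1000; 183/1000+6/25→423/1000; 31/125+329/1000→577/1000; 423/1000+577/1000→1. L = 314/125 ≈ 2.5120.
L − H = 2.5120 − 2.4551 = 0.057 bits.

0.057 bits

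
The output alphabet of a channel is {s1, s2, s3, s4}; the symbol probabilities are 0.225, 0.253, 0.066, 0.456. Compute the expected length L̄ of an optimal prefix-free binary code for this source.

Repeatedly combine the two least-probable nodes; the expected code length is the sum of the merged weights.
merge 33/500 + 9/40 → 291/1000
merge 253/1000 + 291/1000 → 68/125
merge 57/125 + 68/125 → 1
L = 291/1000 + 68/125 + 1 = 367/200 = 1.835 bits/symbol.

1.835 bits/symbol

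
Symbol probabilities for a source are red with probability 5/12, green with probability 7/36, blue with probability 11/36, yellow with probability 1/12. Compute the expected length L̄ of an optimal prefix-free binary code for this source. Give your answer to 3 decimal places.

1.861 bits/symbol

Repeatedly combine the two least-probable nodes; the expected code length is the sum of the merged weights.
merge 1/12 + 7/36 → 5/18
merge 5/18 + 11/36 → 7/12
merge 5/12 + 7/12 → 1
L = 5/18 + 7/12 + 1 = 67/36 ≈ 1.861 bits/symbol.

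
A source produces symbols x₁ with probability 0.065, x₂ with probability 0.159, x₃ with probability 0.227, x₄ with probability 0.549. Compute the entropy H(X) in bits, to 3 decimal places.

H = −Σ pᵢ log₂ pᵢ.
−0.065·log₂(0.065) = 0.2563
−0.159·log₂(0.159) = 0.4218
−0.227·log₂(0.227) = 0.4856
−0.549·log₂(0.549) = 0.4750
Sum ≈ 1.6387 → 1.639 bits.

1.639 bits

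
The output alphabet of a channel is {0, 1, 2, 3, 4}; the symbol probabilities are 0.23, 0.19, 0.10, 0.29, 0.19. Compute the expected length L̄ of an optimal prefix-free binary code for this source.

2.29 bits/symbol

Repeatedly combine the two least-probable nodes; the expected code length is the sum of the merged weights.
merge 1/10 + 19/100 → 29/100
merge 19/100 + 23/100 → 21/50
merge 29/100 + 29/100 → 29/50
merge 21/50 + 29/50 → 1
L = 29/100 + 21/50 + 29/50 + 1 = 229/100 = 2.29 bits/symbol.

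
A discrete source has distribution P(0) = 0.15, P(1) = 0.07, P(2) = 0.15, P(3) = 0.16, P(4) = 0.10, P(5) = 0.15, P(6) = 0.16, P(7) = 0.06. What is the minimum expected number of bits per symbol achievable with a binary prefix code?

Repeatedly combine the two least-probable nodes; the expected code length is the sum of the merged weights.
merge 3/50 + 7/100 → 13/100
merge 1/10 + 13/100 → 23/100
merge 3/20 + 3/20 → 3/10
merge 3/20 + 4/25 → 31/100
merge 4/25 + 23/100 → 39/100
merge 3/10 + 31/100 → 61/100
merge 39/100 + 61/100 → 1
L = 13/100 + 23/100 + 3/10 + 31/100 + 39/100 + 61/100 + 1 = 297/100 = 2.97 bits/symbol.

2.97 bits/symbol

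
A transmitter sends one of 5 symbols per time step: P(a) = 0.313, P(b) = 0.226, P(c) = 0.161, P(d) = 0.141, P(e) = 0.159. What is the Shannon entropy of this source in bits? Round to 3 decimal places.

H = −Σ pᵢ log₂ pᵢ.
−0.313·log₂(0.313) = 0.5245
−0.226·log₂(0.226) = 0.4849
−0.161·log₂(0.161) = 0.4242
−0.141·log₂(0.141) = 0.3985
−0.159·log₂(0.159) = 0.4218
Sum ≈ 2.2539 → 2.254 bits.

2.254 bits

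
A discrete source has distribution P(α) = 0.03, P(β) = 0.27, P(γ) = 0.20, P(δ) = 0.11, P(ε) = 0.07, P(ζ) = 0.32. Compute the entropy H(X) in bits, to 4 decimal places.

H = −Σ pᵢ log₂ pᵢ.
−0.03·log₂(0.03) = 0.1518
−0.27·log₂(0.27) = 0.5100
−0.20·log₂(0.20) = 0.4644
−0.11·log₂(0.11) = 0.3503
−0.07·log₂(0.07) = 0.2686
−0.32·log₂(0.32) = 0.5260
Sum ≈ 2.2710 → 2.2710 bits.

2.2710 bits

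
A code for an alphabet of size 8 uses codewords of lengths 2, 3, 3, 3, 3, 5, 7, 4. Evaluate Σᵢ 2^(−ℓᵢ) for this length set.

0.8515625

With common denominator 2^7 = 128: Σ 2^(−ℓᵢ) = 32/128 + 16/128 + 16/128 + 16/128 + 16/128 + 4/128 + 1/128 + 8/128 = 109/128 = 0.8515625.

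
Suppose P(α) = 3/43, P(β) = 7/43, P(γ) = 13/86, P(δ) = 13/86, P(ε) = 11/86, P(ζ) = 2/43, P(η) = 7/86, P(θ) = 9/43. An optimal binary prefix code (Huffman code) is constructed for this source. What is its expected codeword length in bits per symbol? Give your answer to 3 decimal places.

2.907 bits/symbol

Repeatedly combine the two least-probable nodes; the expected code length is the sum of the merged weights.
merge 2/43 + 3/43 → 5/43
merge 7/86 + 5/43 → 17/86
merge 11/86 + 13/86 → 12/43
merge 13/86 + 7/43 → 27/86
merge 17/86 + 9/43 → 35/86
merge 12/43 + 27/86 → 51/86
merge 35/86 + 51/86 → 1
L = 5/43 + 17/86 + 12/43 + 27/86 + 35/86 + 51/86 + 1 = 125/43 ≈ 2.907 bits/symbol.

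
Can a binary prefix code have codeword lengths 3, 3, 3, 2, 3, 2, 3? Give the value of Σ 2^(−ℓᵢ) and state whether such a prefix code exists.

1.125; no

With common denominator 2^3 = 8: Σ 2^(−ℓᵢ) = 1/8 + 1/8 + 1/8 + 2/8 + 1/8 + 2/8 + 1/8 = 9/8 = 1.125.
Kraft's inequality requires Σ ≤ 1; here Σ = 1.125 > 1, so no such prefix code exists.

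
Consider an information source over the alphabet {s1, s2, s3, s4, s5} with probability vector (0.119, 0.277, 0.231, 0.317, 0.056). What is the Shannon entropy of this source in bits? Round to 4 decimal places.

2.1251 bits

H = −Σ pᵢ log₂ pᵢ.
−0.119·log₂(0.119) = 0.3654
−0.277·log₂(0.277) = 0.5130
−0.231·log₂(0.231) = 0.4883
−0.317·log₂(0.317) = 0.5254
−0.056·log₂(0.056) = 0.2329
Sum ≈ 2.1251 → 2.1251 bits.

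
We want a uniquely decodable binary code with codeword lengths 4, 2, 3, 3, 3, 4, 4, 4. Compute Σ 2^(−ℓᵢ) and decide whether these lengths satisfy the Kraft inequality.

With common denominator 2^4 = 16: Σ 2^(−ℓᵢ) = 1/16 + 4/16 + 2/16 + 2/16 + 2/16 + 1/16 + 1/16 + 1/16 = 14/16 = 0.875.
Kraft's inequality requires Σ ≤ 1; here Σ = 0.875 ≤ 1, so such a prefix code exists.

0.875; yes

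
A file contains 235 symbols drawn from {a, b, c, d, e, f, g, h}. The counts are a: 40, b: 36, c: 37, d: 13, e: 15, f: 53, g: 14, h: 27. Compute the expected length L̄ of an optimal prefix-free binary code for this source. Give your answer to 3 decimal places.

Probabilities are the counts divided by 235.
Repeatedly combine the two least-probable nodes; the expected code length is the sum of the merged weights.
merge 13/235 + 14/235 → 27/235
merge 3/47 + 27/235 → 42/235
merge 27/235 + 36/235 → 63/235
merge 37/235 + 8/47 → 77/235
merge 42/235 + 53/235 → 19/47
merge 63/235 + 77/235 → 28/47
merge 19/47 + 28/47 → 1
L = 27/235 + 42/235 + 63/235 + 77/235 + 19/47 + 28/47 + 1 = 679/235 ≈ 2.889 bits/symbol.

2.889 bits/symbol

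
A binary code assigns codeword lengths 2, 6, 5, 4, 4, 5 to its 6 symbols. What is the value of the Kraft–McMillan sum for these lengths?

0.453125

With common denominator 2^6 = 64: Σ 2^(−ℓᵢ) = 16/64 + 1/64 + 2/64 + 4/64 + 4/64 + 2/64 = 29/64 = 0.453125.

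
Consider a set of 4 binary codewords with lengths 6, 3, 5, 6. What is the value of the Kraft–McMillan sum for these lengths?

0.1875

With common denominator 2^6 = 64: Σ 2^(−ℓᵢ) = 1/64 + 8/64 + 2/64 + 1/64 = 12/64 = 0.1875.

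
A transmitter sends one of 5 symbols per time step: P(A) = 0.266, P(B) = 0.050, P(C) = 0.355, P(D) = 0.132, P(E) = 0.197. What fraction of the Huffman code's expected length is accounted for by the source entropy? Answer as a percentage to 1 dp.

Entropy H = −Σ p log₂ p ≈ 2.1020 bits.
Huffman merges: 1/20+33/250→91/500; 91/500+197/1000→379/1000; 133/500+71/200→621/1000; 379/1000+621/1000→1. L = 1091/500 ≈ 2.1820.
Efficiency = H/L = 2.1020/2.1820 = 96.3%.

96.3%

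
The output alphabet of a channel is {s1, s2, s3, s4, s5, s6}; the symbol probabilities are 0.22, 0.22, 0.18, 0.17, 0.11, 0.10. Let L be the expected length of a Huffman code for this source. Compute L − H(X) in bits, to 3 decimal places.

0.036 bits

Entropy H = −Σ p log₂ p ≈ 2.5235 bits.
Huffman merges: 1/10+11/100→21/100; 17/100+9/50→7/20; 21/100+11/50→43/100; 11/50+7/20→57/100; 43/100+57/100→1. L = 64/25 ≈ 2.5600.
L − H = 2.5600 − 2.5235 = 0.036 bits.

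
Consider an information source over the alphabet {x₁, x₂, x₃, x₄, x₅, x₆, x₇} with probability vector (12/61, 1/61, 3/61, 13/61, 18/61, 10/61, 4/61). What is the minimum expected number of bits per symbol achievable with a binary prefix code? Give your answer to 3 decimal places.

2.492 bits/symbol

Repeatedly combine the two least-probable nodes; the expected code length is the sum of the merged weights.
merge 1/61 + 3/61 → 4/61
merge 4/61 + 4/61 → 8/61
merge 8/61 + 10/61 → 18/61
merge 12/61 + 13/61 → 25/61
merge 18/61 + 18/61 → 36/61
merge 25/61 + 36/61 → 1
L = 4/61 + 8/61 + 18/61 + 25/61 + 36/61 + 1 = 152/61 ≈ 2.492 bits/symbol.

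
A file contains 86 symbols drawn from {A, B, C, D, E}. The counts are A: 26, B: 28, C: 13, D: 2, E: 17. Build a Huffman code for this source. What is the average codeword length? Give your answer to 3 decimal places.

2.174 bits/symbol

Probabilities are the counts divided by 86.
Repeatedly combine the two least-probable nodes; the expected code length is the sum of the merged weights.
merge 1/43 + 13/86 → 15/86
merge 15/86 + 17/86 → 16/43
merge 13/43 + 14/43 → 27/43
merge 16/43 + 27/43 → 1
L = 15/86 + 16/43 + 27/43 + 1 = 187/86 ≈ 2.174 bits/symbol.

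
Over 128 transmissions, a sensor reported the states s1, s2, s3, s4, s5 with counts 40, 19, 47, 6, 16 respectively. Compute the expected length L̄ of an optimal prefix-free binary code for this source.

2.125 bits/symbol

Probabilities are the counts divided by 128.
Repeatedly combine the two least-probable nodes; the expected code length is the sum of the merged weights.
merge 3/64 + 1/8 → 11/64
merge 19/128 + 11/64 → 41/128
merge 5/16 + 41/128 → 81/128
merge 47/128 + 81/128 → 1
L = 11/64 + 41/128 + 81/128 + 1 = 17/8 = 2.125 bits/symbol.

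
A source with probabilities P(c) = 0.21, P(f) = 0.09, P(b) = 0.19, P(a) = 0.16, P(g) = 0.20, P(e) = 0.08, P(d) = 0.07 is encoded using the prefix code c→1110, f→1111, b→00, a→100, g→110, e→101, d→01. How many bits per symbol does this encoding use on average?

3.04 bits/symbol

L̄ = Σ pᵢ·ℓᵢ = 0.21·4 + 0.09·4 + 0.19·2 + 0.16·3 + 0.20·3 + 0.08·3 + 0.07·2 = 3.04 bits/symbol.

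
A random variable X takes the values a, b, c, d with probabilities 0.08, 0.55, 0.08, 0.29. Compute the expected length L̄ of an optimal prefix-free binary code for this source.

Repeatedly combine the two least-probable nodes; the expected code length is the sum of the merged weights.
merge 2/25 + 2/25 → 4/25
merge 4/25 + 29/100 → 9/20
merge 9/20 + 11/20 → 1
L = 4/25 + 9/20 + 1 = 161/100 = 1.61 bits/symbol.

1.61 bits/symbol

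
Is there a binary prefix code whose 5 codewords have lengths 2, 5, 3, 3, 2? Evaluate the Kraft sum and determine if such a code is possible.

With common denominator 2^5 = 32: Σ 2^(−ℓᵢ) = 8/32 + 1/32 + 4/32 + 4/32 + 8/32 = 25/32 = 0.78125.
Kraft's inequality requires Σ ≤ 1; here Σ = 0.78125 ≤ 1, so such a prefix code exists.

0.78125; yes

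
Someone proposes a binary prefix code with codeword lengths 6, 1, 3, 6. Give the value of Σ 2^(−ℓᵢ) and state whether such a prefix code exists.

0.65625; yes

With common denominator 2^6 = 64: Σ 2^(−ℓᵢ) = 1/64 + 32/64 + 8/64 + 1/64 = 42/64 = 0.65625.
Kraft's inequality requires Σ ≤ 1; here Σ = 0.65625 ≤ 1, so such a prefix code exists.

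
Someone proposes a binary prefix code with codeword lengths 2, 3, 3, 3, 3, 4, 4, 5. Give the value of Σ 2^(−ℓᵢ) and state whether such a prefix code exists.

With common denominator 2^5 = 32: Σ 2^(−ℓᵢ) = 8/32 + 4/32 + 4/32 + 4/32 + 4/32 + 2/32 + 2/32 + 1/32 = 29/32 = 0.90625.
Kraft's inequality requires Σ ≤ 1; here Σ = 0.90625 ≤ 1, so such a prefix code exists.

0.90625; yes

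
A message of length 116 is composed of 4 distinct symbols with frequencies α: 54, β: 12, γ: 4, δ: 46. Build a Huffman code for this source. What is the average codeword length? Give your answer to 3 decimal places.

1.672 bits/symbol

Probabilities are the counts divided by 116.
Repeatedly combine the two least-probable nodes; the expected code length is the sum of the merged weights.
merge 1/29 + 3/29 → 4/29
merge 4/29 + 23/58 → 31/58
merge 27/58 + 31/58 → 1
L = 4/29 + 31/58 + 1 = 97/58 ≈ 1.672 bits/symbol.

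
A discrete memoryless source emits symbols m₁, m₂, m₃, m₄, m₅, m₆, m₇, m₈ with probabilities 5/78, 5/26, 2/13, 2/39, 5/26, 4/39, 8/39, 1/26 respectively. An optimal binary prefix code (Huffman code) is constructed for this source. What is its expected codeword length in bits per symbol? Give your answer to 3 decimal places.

2.846 bits/symbol

Repeatedly combine the two least-probable nodes; the expected code length is the sum of the merged weights.
merge 1/26 + 2/39 → 7/78
merge 5/78 + 7/78 → 2/13
merge 4/39 + 2/13 → 10/39
merge 2/13 + 5/26 → 9/26
merge 5/26 + 8/39 → 31/78
merge 10/39 + 9/26 → 47/78
merge 31/78 + 47/78 → 1
L = 7/78 + 2/13 + 10/39 + 9/26 + 31/78 + 47/78 + 1 = 37/13 ≈ 2.846 bits/symbol.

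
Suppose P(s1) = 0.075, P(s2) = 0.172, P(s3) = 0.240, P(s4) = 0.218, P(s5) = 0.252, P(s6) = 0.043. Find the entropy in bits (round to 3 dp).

2.387 bits

H = −Σ pᵢ log₂ pᵢ.
−0.075·log₂(0.075) = 0.2803
−0.172·log₂(0.172) = 0.4368
−0.240·log₂(0.240) = 0.4941
−0.218·log₂(0.218) = 0.4791
−0.252·log₂(0.252) = 0.5011
−0.043·log₂(0.043) = 0.1952
Sum ≈ 2.3866 → 2.387 bits.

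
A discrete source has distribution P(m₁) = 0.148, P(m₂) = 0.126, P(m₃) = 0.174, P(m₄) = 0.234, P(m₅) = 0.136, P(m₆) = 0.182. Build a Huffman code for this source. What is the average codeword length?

2.584 bits/symbol

Repeatedly combine the two least-probable nodes; the expected code length is the sum of the merged weights.
merge 63/500 + 17/125 → 131/500
merge 37/250 + 87/500 → 161/500
merge 91/500 + 117/500 → 52/125
merge 131/500 + 161/500 → 73/125
merge 52/125 + 73/125 → 1
L = 131/500 + 161/500 + 52/125 + 73/125 + 1 = 323/125 = 2.584 bits/symbol.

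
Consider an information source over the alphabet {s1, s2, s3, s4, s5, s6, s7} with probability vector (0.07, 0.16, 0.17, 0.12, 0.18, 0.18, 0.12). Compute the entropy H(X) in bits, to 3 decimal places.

2.751 bits

H = −Σ pᵢ log₂ pᵢ.
−0.07·log₂(0.07) = 0.2686
−0.16·log₂(0.16) = 0.4230
−0.17·log₂(0.17) = 0.4346
−0.12·log₂(0.12) = 0.3671
−0.18·log₂(0.18) = 0.4453
−0.18·log₂(0.18) = 0.4453
−0.12·log₂(0.12) = 0.3671
Sum ≈ 2.7509 → 2.751 bits.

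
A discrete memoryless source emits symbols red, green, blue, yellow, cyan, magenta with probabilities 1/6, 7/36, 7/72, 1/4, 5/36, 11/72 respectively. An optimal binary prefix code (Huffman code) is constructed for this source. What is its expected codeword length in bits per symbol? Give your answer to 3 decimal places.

Repeatedly combine the two least-probable nodes; the expected code length is the sum of the merged weights.
merge 7/72 + 5/36 → 17/72
merge 11/72 + 1/6 → 23/72
merge 7/36 + 17/72 → 31/72
merge 1/4 + 23/72 → 41/72
merge 31/72 + 41/72 → 1
L = 17/72 + 23/72 + 31/72 + 41/72 + 1 = 23/9 ≈ 2.556 bits/symbol.

2.556 bits/symbol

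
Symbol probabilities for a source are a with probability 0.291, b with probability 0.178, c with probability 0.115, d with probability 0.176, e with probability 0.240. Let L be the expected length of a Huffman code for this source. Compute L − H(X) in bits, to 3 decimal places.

0.035 bits

Entropy H = −Σ p log₂ p ≈ 2.2556 bits.
Huffman merges: 23/200+22/125→291/1000; 89/500+6/25→209/500; 291/1000+291/1000→291/500; 209/500+291/500→1. L = 2291/1000 ≈ 2.2910.
L − H = 2.2910 − 2.2556 = 0.035 bits.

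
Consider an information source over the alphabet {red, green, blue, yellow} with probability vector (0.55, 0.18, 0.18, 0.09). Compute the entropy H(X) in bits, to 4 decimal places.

H = −Σ pᵢ log₂ pᵢ.
−0.55·log₂(0.55) = 0.4744
−0.18·log₂(0.18) = 0.4453
−0.18·log₂(0.18) = 0.4453
−0.09·log₂(0.09) = 0.3127
Sum ≈ 1.6776 → 1.6776 bits.

1.6776 bits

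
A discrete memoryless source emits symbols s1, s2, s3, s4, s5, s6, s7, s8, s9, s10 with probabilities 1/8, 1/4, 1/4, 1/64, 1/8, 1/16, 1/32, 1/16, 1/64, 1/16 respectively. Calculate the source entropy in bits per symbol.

Each probability is a power of 1/2, so log₂(1/p) is an integer.
H = Σ p·log₂(1/p) = 1/8·3 + 1/4·2 + 1/4·2 + 1/64·6 + 1/8·3 + 1/16·4 + 1/32·5 + 1/16·4 + 1/64·6 + 1/16·4 = 2.84375 bits.

2.84375 bits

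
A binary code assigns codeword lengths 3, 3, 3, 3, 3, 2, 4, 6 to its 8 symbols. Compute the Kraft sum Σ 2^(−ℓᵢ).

0.953125

With common denominator 2^6 = 64: Σ 2^(−ℓᵢ) = 8/64 + 8/64 + 8/64 + 8/64 + 8/64 + 16/64 + 4/64 + 1/64 = 61/64 = 0.953125.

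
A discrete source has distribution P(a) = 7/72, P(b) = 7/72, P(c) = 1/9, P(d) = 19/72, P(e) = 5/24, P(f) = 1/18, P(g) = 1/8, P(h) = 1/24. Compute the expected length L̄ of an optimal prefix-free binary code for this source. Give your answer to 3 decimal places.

2.819 bits/symbol

Repeatedly combine the two least-probable nodes; the expected code length is the sum of the merged weights.
merge 1/24 + 1/18 → 7/72
merge 7/72 + 7/72 → 7/36
merge 7/72 + 1/9 → 5/24
merge 1/8 + 7/36 → 23/72
merge 5/24 + 5/24 → 5/12
merge 19/72 + 23/72 → 7/12
merge 5/12 + 7/12 → 1
L = 7/72 + 7/36 + 5/24 + 23/72 + 5/12 + 7/12 + 1 = 203/72 ≈ 2.819 bits/symbol.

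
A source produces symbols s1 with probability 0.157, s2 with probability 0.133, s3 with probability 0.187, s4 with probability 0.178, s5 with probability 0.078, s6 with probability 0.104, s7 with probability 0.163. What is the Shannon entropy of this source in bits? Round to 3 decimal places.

2.755 bits

H = −Σ pᵢ log₂ pᵢ.
−0.157·log₂(0.157) = 0.4194
−0.133·log₂(0.133) = 0.3871
−0.187·log₂(0.187) = 0.4523
−0.178·log₂(0.178) = 0.4432
−0.078·log₂(0.078) = 0.2871
−0.104·log₂(0.104) = 0.3396
−0.163·log₂(0.163) = 0.4266
Sum ≈ 2.7553 → 2.755 bits.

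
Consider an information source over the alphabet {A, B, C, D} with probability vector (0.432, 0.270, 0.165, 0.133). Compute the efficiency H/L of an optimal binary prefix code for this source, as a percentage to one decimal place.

Entropy H = −Σ p log₂ p ≈ 1.8491 bits.
Huffman merges: 133/1000+33/200→149/500; 27/100+149/500→71/125; 54/125+71/125→1. L = 933/500 ≈ 1.8660.
Efficiency = H/L = 1.8491/1.8660 = 99.1%.

99.1%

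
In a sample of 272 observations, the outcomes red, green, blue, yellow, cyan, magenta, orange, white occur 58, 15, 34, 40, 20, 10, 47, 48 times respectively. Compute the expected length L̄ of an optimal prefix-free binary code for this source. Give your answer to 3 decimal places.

Probabilities are the counts divided by 272.
Repeatedly combine the two least-probable nodes; the expected code length is the sum of the merged weights.
merge 5/136 + 15/272 → 25/272
merge 5/68 + 25/272 → 45/272
merge 1/8 + 5/34 → 37/136
merge 45/272 + 47/272 → 23/68
merge 3/17 + 29/136 → 53/136
merge 37/136 + 23/68 → 83/136
merge 53/136 + 83/136 → 1
L = 25/272 + 45/272 + 37/136 + 23/68 + 53/136 + 83/136 + 1 = 195/68 ≈ 2.868 bits/symbol.

2.868 bits/symbol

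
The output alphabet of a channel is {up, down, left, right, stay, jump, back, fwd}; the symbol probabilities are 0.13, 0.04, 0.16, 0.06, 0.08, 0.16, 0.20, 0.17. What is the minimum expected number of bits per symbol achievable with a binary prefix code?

2.9 bits/symbol

Repeatedly combine the two least-probable nodes; the expected code length is the sum of the merged weights.
merge 1/25 + 3/50 → 1/10
merge 2/25 + 1/10 → 9/50
merge 13/100 + 4/25 → 29/100
merge 4/25 + 17/100 → 33/100
merge 9/50 + 1/5 → 19/50
merge 29/100 + 33/100 → 31/50
merge 19/50 + 31/50 → 1
L = 1/10 + 9/50 + 29/100 + 33/100 + 19/50 + 31/50 + 1 = 29/10 = 2.9 bits/symbol.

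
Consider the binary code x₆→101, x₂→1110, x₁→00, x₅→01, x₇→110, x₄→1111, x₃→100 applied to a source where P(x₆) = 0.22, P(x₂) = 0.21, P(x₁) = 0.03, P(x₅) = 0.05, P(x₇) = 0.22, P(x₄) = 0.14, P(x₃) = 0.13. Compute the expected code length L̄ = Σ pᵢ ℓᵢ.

3.27 bits/symbol

L̄ = Σ pᵢ·ℓᵢ = 0.22·3 + 0.21·4 + 0.03·2 + 0.05·2 + 0.22·3 + 0.14·4 + 0.13·3 = 3.27 bits/symbol.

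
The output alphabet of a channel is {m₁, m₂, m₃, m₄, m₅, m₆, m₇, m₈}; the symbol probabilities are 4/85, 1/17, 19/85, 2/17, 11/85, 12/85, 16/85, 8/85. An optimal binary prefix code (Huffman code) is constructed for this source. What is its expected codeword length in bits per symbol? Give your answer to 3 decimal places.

Repeatedly combine the two least-probable nodes; the expected code length is the sum of the merged weights.
merge 4/85 + 1/17 → 9/85
merge 8/85 + 9/85 → 1/5
merge 2/17 + 11/85 → 21/85
merge 12/85 + 16/85 → 28/85
merge 1/5 + 19/85 → 36/85
merge 21/85 + 28/85 → 49/85
merge 36/85 + 49/85 → 1
L = 9/85 + 1/5 + 21/85 + 28/85 + 36/85 + 49/85 + 1 = 49/17 ≈ 2.882 bits/symbol.

2.882 bits/symbol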